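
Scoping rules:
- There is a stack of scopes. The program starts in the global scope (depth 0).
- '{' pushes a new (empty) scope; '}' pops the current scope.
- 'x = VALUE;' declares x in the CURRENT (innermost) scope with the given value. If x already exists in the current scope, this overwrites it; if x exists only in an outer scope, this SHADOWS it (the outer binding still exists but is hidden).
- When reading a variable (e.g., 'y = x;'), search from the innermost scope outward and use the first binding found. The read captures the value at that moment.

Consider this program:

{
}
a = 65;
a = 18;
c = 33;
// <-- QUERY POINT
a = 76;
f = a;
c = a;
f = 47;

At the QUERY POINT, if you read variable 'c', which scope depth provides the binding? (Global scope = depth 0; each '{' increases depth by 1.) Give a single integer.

Step 1: enter scope (depth=1)
Step 2: exit scope (depth=0)
Step 3: declare a=65 at depth 0
Step 4: declare a=18 at depth 0
Step 5: declare c=33 at depth 0
Visible at query point: a=18 c=33

Answer: 0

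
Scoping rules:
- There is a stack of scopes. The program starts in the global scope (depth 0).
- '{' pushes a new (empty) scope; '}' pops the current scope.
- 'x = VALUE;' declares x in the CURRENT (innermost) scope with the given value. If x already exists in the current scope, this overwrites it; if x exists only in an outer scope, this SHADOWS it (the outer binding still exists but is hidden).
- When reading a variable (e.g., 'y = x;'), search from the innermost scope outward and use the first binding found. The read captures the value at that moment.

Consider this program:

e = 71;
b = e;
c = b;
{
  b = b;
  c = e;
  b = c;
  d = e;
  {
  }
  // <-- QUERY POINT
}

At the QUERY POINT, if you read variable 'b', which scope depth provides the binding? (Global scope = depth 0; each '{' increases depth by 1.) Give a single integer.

Answer: 1

Derivation:
Step 1: declare e=71 at depth 0
Step 2: declare b=(read e)=71 at depth 0
Step 3: declare c=(read b)=71 at depth 0
Step 4: enter scope (depth=1)
Step 5: declare b=(read b)=71 at depth 1
Step 6: declare c=(read e)=71 at depth 1
Step 7: declare b=(read c)=71 at depth 1
Step 8: declare d=(read e)=71 at depth 1
Step 9: enter scope (depth=2)
Step 10: exit scope (depth=1)
Visible at query point: b=71 c=71 d=71 e=71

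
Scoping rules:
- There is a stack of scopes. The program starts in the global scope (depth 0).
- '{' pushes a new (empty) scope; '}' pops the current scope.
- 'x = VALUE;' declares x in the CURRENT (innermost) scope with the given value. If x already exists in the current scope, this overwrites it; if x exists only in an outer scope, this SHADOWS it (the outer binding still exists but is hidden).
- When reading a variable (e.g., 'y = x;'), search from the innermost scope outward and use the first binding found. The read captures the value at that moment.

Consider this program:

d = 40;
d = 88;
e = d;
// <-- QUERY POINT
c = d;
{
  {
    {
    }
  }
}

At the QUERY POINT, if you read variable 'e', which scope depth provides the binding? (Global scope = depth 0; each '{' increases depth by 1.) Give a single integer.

Answer: 0

Derivation:
Step 1: declare d=40 at depth 0
Step 2: declare d=88 at depth 0
Step 3: declare e=(read d)=88 at depth 0
Visible at query point: d=88 e=88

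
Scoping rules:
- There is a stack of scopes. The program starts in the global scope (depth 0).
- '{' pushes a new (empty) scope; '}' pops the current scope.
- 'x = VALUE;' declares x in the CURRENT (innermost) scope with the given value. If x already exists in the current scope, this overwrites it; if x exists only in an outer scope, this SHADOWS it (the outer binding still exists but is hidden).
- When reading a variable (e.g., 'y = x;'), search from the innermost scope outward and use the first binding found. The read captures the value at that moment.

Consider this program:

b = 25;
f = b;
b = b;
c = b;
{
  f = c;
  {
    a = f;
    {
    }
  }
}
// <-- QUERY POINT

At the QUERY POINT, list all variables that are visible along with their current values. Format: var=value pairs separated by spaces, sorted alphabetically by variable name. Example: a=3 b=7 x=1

Answer: b=25 c=25 f=25

Derivation:
Step 1: declare b=25 at depth 0
Step 2: declare f=(read b)=25 at depth 0
Step 3: declare b=(read b)=25 at depth 0
Step 4: declare c=(read b)=25 at depth 0
Step 5: enter scope (depth=1)
Step 6: declare f=(read c)=25 at depth 1
Step 7: enter scope (depth=2)
Step 8: declare a=(read f)=25 at depth 2
Step 9: enter scope (depth=3)
Step 10: exit scope (depth=2)
Step 11: exit scope (depth=1)
Step 12: exit scope (depth=0)
Visible at query point: b=25 c=25 f=25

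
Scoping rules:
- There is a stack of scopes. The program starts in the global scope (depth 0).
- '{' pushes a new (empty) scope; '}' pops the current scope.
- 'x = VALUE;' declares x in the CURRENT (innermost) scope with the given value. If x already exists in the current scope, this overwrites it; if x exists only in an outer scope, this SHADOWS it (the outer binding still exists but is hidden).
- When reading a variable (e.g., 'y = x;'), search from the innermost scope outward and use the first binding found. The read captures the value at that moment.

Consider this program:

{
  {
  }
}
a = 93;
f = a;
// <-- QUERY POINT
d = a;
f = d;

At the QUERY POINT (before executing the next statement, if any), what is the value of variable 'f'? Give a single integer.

Answer: 93

Derivation:
Step 1: enter scope (depth=1)
Step 2: enter scope (depth=2)
Step 3: exit scope (depth=1)
Step 4: exit scope (depth=0)
Step 5: declare a=93 at depth 0
Step 6: declare f=(read a)=93 at depth 0
Visible at query point: a=93 f=93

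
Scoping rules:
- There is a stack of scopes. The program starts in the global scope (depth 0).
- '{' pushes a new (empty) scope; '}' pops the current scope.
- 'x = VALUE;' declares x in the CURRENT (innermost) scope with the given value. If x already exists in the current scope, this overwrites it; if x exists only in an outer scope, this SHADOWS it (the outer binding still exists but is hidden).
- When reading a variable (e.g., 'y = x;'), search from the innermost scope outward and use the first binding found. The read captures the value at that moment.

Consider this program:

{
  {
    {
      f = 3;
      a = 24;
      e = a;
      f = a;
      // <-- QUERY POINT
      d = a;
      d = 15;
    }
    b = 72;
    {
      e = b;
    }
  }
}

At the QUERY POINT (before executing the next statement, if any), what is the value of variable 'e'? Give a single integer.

Step 1: enter scope (depth=1)
Step 2: enter scope (depth=2)
Step 3: enter scope (depth=3)
Step 4: declare f=3 at depth 3
Step 5: declare a=24 at depth 3
Step 6: declare e=(read a)=24 at depth 3
Step 7: declare f=(read a)=24 at depth 3
Visible at query point: a=24 e=24 f=24

Answer: 24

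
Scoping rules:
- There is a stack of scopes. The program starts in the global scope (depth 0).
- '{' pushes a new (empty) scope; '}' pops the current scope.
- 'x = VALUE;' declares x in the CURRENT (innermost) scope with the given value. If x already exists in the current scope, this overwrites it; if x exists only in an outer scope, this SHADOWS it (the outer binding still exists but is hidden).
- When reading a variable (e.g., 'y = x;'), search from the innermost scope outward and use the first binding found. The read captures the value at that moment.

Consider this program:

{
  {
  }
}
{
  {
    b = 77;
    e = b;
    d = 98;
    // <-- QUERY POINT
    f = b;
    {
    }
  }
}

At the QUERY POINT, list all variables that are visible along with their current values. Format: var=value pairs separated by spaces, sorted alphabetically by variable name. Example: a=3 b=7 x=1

Answer: b=77 d=98 e=77

Derivation:
Step 1: enter scope (depth=1)
Step 2: enter scope (depth=2)
Step 3: exit scope (depth=1)
Step 4: exit scope (depth=0)
Step 5: enter scope (depth=1)
Step 6: enter scope (depth=2)
Step 7: declare b=77 at depth 2
Step 8: declare e=(read b)=77 at depth 2
Step 9: declare d=98 at depth 2
Visible at query point: b=77 d=98 e=77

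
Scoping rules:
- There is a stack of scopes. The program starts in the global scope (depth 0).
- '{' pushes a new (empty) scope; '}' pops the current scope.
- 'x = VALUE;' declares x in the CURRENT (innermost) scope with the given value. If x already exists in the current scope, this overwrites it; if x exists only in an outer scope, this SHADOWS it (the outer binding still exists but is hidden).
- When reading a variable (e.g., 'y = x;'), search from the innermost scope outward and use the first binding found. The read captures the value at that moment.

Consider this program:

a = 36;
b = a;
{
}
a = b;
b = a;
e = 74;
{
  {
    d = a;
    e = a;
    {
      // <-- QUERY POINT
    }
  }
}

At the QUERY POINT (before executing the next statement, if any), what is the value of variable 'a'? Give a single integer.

Step 1: declare a=36 at depth 0
Step 2: declare b=(read a)=36 at depth 0
Step 3: enter scope (depth=1)
Step 4: exit scope (depth=0)
Step 5: declare a=(read b)=36 at depth 0
Step 6: declare b=(read a)=36 at depth 0
Step 7: declare e=74 at depth 0
Step 8: enter scope (depth=1)
Step 9: enter scope (depth=2)
Step 10: declare d=(read a)=36 at depth 2
Step 11: declare e=(read a)=36 at depth 2
Step 12: enter scope (depth=3)
Visible at query point: a=36 b=36 d=36 e=36

Answer: 36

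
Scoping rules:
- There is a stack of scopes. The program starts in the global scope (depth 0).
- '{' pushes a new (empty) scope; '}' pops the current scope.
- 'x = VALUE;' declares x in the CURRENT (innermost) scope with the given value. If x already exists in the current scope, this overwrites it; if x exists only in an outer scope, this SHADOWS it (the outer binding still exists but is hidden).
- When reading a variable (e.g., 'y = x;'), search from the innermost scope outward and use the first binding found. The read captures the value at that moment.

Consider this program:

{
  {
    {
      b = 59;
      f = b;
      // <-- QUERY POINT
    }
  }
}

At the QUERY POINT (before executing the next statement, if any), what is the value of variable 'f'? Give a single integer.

Answer: 59

Derivation:
Step 1: enter scope (depth=1)
Step 2: enter scope (depth=2)
Step 3: enter scope (depth=3)
Step 4: declare b=59 at depth 3
Step 5: declare f=(read b)=59 at depth 3
Visible at query point: b=59 f=59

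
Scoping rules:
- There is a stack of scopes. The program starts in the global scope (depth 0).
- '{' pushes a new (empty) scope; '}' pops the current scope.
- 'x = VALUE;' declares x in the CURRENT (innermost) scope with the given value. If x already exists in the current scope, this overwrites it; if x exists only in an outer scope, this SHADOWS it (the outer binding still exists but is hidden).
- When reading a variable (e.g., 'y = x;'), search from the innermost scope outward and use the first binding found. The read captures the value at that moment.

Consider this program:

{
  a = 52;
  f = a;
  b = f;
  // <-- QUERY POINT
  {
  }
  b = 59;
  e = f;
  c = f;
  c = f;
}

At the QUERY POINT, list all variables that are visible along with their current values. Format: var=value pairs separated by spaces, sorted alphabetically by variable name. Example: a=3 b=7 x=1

Answer: a=52 b=52 f=52

Derivation:
Step 1: enter scope (depth=1)
Step 2: declare a=52 at depth 1
Step 3: declare f=(read a)=52 at depth 1
Step 4: declare b=(read f)=52 at depth 1
Visible at query point: a=52 b=52 f=52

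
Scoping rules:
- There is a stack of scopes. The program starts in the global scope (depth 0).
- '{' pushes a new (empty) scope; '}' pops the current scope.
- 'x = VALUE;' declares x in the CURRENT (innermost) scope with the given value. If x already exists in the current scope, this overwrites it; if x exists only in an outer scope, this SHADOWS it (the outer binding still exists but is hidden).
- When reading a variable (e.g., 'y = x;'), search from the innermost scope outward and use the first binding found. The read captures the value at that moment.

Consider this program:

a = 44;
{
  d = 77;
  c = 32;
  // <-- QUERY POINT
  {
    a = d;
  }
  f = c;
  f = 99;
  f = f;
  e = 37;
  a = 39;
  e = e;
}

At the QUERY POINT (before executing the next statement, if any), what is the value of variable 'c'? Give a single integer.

Answer: 32

Derivation:
Step 1: declare a=44 at depth 0
Step 2: enter scope (depth=1)
Step 3: declare d=77 at depth 1
Step 4: declare c=32 at depth 1
Visible at query point: a=44 c=32 d=77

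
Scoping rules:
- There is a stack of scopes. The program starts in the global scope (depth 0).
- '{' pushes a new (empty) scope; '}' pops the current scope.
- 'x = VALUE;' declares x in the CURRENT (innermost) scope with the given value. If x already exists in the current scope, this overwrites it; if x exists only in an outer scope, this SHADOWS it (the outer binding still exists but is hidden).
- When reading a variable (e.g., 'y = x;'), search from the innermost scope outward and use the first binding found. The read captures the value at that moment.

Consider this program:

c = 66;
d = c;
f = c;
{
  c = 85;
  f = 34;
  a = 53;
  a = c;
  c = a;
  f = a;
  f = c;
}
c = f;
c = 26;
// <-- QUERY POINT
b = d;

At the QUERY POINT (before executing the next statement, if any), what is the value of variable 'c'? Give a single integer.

Answer: 26

Derivation:
Step 1: declare c=66 at depth 0
Step 2: declare d=(read c)=66 at depth 0
Step 3: declare f=(read c)=66 at depth 0
Step 4: enter scope (depth=1)
Step 5: declare c=85 at depth 1
Step 6: declare f=34 at depth 1
Step 7: declare a=53 at depth 1
Step 8: declare a=(read c)=85 at depth 1
Step 9: declare c=(read a)=85 at depth 1
Step 10: declare f=(read a)=85 at depth 1
Step 11: declare f=(read c)=85 at depth 1
Step 12: exit scope (depth=0)
Step 13: declare c=(read f)=66 at depth 0
Step 14: declare c=26 at depth 0
Visible at query point: c=26 d=66 f=66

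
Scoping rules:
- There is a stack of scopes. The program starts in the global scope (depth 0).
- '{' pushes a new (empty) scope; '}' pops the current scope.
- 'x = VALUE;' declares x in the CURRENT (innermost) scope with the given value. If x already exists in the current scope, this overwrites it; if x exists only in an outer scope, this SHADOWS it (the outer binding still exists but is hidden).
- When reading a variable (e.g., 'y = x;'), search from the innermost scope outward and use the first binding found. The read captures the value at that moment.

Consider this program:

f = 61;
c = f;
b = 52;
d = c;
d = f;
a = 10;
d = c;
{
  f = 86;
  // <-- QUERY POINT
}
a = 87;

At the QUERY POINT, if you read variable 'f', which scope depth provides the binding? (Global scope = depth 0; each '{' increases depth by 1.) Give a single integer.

Answer: 1

Derivation:
Step 1: declare f=61 at depth 0
Step 2: declare c=(read f)=61 at depth 0
Step 3: declare b=52 at depth 0
Step 4: declare d=(read c)=61 at depth 0
Step 5: declare d=(read f)=61 at depth 0
Step 6: declare a=10 at depth 0
Step 7: declare d=(read c)=61 at depth 0
Step 8: enter scope (depth=1)
Step 9: declare f=86 at depth 1
Visible at query point: a=10 b=52 c=61 d=61 f=86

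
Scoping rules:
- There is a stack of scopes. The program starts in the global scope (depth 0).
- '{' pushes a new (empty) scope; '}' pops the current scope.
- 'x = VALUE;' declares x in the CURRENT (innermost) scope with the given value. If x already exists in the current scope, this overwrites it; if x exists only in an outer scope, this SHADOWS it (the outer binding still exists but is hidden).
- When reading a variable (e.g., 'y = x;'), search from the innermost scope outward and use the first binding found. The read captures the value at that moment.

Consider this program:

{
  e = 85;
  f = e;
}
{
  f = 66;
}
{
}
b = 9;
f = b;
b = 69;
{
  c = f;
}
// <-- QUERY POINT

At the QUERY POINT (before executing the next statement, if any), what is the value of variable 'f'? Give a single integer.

Answer: 9

Derivation:
Step 1: enter scope (depth=1)
Step 2: declare e=85 at depth 1
Step 3: declare f=(read e)=85 at depth 1
Step 4: exit scope (depth=0)
Step 5: enter scope (depth=1)
Step 6: declare f=66 at depth 1
Step 7: exit scope (depth=0)
Step 8: enter scope (depth=1)
Step 9: exit scope (depth=0)
Step 10: declare b=9 at depth 0
Step 11: declare f=(read b)=9 at depth 0
Step 12: declare b=69 at depth 0
Step 13: enter scope (depth=1)
Step 14: declare c=(read f)=9 at depth 1
Step 15: exit scope (depth=0)
Visible at query point: b=69 f=9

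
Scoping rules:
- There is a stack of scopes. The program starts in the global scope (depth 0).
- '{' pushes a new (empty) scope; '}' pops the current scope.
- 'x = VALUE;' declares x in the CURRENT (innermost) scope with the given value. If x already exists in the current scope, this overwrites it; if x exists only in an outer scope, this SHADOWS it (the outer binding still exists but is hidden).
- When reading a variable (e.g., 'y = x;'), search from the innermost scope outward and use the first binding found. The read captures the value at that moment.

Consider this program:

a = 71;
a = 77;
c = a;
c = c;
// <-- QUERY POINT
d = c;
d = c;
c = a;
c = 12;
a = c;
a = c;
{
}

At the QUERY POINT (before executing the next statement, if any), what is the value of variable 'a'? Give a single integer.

Answer: 77

Derivation:
Step 1: declare a=71 at depth 0
Step 2: declare a=77 at depth 0
Step 3: declare c=(read a)=77 at depth 0
Step 4: declare c=(read c)=77 at depth 0
Visible at query point: a=77 c=77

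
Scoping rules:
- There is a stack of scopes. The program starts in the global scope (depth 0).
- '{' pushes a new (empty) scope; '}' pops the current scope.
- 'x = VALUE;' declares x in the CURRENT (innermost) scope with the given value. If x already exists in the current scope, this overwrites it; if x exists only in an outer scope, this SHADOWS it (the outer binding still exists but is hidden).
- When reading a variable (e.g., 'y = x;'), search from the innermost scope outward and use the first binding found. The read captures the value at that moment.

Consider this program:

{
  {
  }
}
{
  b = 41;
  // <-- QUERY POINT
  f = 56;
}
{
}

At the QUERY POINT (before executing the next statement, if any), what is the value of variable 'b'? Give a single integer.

Answer: 41

Derivation:
Step 1: enter scope (depth=1)
Step 2: enter scope (depth=2)
Step 3: exit scope (depth=1)
Step 4: exit scope (depth=0)
Step 5: enter scope (depth=1)
Step 6: declare b=41 at depth 1
Visible at query point: b=41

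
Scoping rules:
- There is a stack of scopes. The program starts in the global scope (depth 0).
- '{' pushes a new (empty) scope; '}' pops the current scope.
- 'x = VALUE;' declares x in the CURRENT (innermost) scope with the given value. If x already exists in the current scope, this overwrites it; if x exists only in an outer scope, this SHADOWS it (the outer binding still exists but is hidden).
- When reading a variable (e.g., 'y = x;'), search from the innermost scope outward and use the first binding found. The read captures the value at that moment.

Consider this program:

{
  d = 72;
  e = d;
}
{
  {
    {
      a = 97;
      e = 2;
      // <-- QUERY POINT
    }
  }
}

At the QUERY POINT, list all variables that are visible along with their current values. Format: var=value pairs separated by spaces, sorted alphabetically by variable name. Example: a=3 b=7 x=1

Step 1: enter scope (depth=1)
Step 2: declare d=72 at depth 1
Step 3: declare e=(read d)=72 at depth 1
Step 4: exit scope (depth=0)
Step 5: enter scope (depth=1)
Step 6: enter scope (depth=2)
Step 7: enter scope (depth=3)
Step 8: declare a=97 at depth 3
Step 9: declare e=2 at depth 3
Visible at query point: a=97 e=2

Answer: a=97 e=2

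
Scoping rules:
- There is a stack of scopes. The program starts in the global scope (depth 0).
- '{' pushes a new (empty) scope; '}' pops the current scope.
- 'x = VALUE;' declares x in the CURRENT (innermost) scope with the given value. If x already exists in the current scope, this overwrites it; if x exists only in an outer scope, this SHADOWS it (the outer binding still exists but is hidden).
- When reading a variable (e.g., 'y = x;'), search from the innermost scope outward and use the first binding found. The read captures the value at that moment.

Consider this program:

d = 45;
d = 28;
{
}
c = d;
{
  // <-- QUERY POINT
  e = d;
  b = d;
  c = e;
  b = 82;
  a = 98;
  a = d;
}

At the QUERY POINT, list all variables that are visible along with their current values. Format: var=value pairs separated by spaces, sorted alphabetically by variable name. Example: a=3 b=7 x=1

Step 1: declare d=45 at depth 0
Step 2: declare d=28 at depth 0
Step 3: enter scope (depth=1)
Step 4: exit scope (depth=0)
Step 5: declare c=(read d)=28 at depth 0
Step 6: enter scope (depth=1)
Visible at query point: c=28 d=28

Answer: c=28 d=28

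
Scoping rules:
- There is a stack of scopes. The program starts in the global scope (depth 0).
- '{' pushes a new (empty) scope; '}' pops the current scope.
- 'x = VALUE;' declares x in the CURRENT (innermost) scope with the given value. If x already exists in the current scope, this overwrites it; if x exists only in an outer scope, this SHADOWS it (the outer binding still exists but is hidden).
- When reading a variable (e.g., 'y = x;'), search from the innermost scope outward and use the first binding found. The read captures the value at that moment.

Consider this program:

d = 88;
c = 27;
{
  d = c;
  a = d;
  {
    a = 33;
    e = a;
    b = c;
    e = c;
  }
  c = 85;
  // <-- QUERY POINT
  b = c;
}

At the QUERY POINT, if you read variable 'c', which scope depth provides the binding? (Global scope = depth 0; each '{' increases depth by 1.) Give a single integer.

Step 1: declare d=88 at depth 0
Step 2: declare c=27 at depth 0
Step 3: enter scope (depth=1)
Step 4: declare d=(read c)=27 at depth 1
Step 5: declare a=(read d)=27 at depth 1
Step 6: enter scope (depth=2)
Step 7: declare a=33 at depth 2
Step 8: declare e=(read a)=33 at depth 2
Step 9: declare b=(read c)=27 at depth 2
Step 10: declare e=(read c)=27 at depth 2
Step 11: exit scope (depth=1)
Step 12: declare c=85 at depth 1
Visible at query point: a=27 c=85 d=27

Answer: 1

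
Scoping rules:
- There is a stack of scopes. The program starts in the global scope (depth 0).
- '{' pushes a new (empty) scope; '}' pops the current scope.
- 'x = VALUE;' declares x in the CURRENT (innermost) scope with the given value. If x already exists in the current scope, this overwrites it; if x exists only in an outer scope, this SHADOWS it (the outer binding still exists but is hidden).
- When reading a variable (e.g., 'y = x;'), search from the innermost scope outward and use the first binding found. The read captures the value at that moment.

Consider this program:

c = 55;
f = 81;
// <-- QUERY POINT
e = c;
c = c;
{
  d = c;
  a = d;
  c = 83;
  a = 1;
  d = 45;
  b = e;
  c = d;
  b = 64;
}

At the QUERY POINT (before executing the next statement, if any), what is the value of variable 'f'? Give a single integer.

Step 1: declare c=55 at depth 0
Step 2: declare f=81 at depth 0
Visible at query point: c=55 f=81

Answer: 81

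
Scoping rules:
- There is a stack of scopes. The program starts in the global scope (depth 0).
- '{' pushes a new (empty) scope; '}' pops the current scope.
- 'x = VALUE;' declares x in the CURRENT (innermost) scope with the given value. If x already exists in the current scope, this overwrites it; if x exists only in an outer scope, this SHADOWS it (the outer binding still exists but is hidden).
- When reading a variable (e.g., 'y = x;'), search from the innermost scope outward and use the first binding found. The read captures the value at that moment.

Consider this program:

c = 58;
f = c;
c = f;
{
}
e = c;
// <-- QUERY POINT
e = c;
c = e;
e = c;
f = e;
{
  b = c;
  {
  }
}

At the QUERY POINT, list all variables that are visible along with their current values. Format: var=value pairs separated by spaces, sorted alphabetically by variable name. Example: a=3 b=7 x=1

Step 1: declare c=58 at depth 0
Step 2: declare f=(read c)=58 at depth 0
Step 3: declare c=(read f)=58 at depth 0
Step 4: enter scope (depth=1)
Step 5: exit scope (depth=0)
Step 6: declare e=(read c)=58 at depth 0
Visible at query point: c=58 e=58 f=58

Answer: c=58 e=58 f=58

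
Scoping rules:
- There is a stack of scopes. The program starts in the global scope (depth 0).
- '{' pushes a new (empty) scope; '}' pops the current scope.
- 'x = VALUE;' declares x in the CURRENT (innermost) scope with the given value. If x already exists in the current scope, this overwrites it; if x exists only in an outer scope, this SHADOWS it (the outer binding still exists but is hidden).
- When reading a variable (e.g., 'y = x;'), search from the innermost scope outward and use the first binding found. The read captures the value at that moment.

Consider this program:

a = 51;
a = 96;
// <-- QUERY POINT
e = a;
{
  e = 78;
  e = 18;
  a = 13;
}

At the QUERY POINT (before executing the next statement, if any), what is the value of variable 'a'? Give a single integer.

Step 1: declare a=51 at depth 0
Step 2: declare a=96 at depth 0
Visible at query point: a=96

Answer: 96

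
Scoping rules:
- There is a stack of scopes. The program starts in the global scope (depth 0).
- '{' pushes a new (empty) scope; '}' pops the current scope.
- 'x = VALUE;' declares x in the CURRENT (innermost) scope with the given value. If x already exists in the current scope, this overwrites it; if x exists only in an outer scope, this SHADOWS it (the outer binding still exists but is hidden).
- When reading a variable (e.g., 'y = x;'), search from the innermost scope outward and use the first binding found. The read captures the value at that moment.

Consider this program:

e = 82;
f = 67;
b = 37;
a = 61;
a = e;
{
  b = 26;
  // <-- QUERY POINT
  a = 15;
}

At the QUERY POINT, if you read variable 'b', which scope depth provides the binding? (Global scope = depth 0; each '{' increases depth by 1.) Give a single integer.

Step 1: declare e=82 at depth 0
Step 2: declare f=67 at depth 0
Step 3: declare b=37 at depth 0
Step 4: declare a=61 at depth 0
Step 5: declare a=(read e)=82 at depth 0
Step 6: enter scope (depth=1)
Step 7: declare b=26 at depth 1
Visible at query point: a=82 b=26 e=82 f=67

Answer: 1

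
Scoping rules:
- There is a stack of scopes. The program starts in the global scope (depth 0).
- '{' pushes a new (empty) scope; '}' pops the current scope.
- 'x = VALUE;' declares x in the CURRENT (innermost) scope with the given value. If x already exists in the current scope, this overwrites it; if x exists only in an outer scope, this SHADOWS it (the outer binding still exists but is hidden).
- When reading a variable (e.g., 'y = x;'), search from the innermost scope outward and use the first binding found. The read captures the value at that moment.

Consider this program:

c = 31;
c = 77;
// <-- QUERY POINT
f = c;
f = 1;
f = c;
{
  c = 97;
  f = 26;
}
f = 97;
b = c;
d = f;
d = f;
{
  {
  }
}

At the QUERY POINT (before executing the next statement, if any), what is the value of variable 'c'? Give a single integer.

Answer: 77

Derivation:
Step 1: declare c=31 at depth 0
Step 2: declare c=77 at depth 0
Visible at query point: c=77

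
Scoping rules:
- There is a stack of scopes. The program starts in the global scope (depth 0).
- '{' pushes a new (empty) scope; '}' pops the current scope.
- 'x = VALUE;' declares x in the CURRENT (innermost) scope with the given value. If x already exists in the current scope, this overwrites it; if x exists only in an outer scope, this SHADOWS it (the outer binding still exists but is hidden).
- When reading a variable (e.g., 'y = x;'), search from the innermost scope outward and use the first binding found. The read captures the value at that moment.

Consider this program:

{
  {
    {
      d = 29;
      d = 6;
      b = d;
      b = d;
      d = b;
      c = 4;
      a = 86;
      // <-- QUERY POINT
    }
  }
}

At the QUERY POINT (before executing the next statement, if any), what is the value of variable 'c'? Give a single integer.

Answer: 4

Derivation:
Step 1: enter scope (depth=1)
Step 2: enter scope (depth=2)
Step 3: enter scope (depth=3)
Step 4: declare d=29 at depth 3
Step 5: declare d=6 at depth 3
Step 6: declare b=(read d)=6 at depth 3
Step 7: declare b=(read d)=6 at depth 3
Step 8: declare d=(read b)=6 at depth 3
Step 9: declare c=4 at depth 3
Step 10: declare a=86 at depth 3
Visible at query point: a=86 b=6 c=4 d=6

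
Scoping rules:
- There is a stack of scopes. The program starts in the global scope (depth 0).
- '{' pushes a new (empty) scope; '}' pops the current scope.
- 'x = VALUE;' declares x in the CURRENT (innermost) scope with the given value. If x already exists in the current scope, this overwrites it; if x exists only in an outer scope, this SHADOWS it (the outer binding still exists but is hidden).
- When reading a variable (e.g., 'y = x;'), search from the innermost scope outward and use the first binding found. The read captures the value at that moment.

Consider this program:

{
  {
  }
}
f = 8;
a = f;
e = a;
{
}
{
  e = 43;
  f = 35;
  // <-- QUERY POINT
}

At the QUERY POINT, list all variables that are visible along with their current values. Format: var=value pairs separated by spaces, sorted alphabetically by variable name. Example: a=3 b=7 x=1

Step 1: enter scope (depth=1)
Step 2: enter scope (depth=2)
Step 3: exit scope (depth=1)
Step 4: exit scope (depth=0)
Step 5: declare f=8 at depth 0
Step 6: declare a=(read f)=8 at depth 0
Step 7: declare e=(read a)=8 at depth 0
Step 8: enter scope (depth=1)
Step 9: exit scope (depth=0)
Step 10: enter scope (depth=1)
Step 11: declare e=43 at depth 1
Step 12: declare f=35 at depth 1
Visible at query point: a=8 e=43 f=35

Answer: a=8 e=43 f=35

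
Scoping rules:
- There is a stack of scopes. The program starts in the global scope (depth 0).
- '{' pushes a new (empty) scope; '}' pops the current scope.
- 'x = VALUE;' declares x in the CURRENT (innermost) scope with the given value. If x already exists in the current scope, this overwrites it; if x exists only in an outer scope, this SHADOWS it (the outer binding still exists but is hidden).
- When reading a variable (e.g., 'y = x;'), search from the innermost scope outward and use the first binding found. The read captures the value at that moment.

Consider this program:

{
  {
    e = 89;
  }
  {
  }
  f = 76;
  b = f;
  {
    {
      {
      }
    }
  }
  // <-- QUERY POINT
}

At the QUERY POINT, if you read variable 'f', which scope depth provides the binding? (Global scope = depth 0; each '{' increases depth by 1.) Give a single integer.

Step 1: enter scope (depth=1)
Step 2: enter scope (depth=2)
Step 3: declare e=89 at depth 2
Step 4: exit scope (depth=1)
Step 5: enter scope (depth=2)
Step 6: exit scope (depth=1)
Step 7: declare f=76 at depth 1
Step 8: declare b=(read f)=76 at depth 1
Step 9: enter scope (depth=2)
Step 10: enter scope (depth=3)
Step 11: enter scope (depth=4)
Step 12: exit scope (depth=3)
Step 13: exit scope (depth=2)
Step 14: exit scope (depth=1)
Visible at query point: b=76 f=76

Answer: 1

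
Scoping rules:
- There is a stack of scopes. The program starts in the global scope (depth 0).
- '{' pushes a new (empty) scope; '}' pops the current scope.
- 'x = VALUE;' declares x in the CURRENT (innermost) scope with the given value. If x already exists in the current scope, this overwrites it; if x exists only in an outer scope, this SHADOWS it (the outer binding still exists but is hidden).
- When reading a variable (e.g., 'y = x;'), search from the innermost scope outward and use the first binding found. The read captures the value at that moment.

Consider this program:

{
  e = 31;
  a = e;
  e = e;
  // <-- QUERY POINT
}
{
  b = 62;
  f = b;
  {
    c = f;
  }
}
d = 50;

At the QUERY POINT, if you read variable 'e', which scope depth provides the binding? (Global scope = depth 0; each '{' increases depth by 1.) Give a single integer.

Step 1: enter scope (depth=1)
Step 2: declare e=31 at depth 1
Step 3: declare a=(read e)=31 at depth 1
Step 4: declare e=(read e)=31 at depth 1
Visible at query point: a=31 e=31

Answer: 1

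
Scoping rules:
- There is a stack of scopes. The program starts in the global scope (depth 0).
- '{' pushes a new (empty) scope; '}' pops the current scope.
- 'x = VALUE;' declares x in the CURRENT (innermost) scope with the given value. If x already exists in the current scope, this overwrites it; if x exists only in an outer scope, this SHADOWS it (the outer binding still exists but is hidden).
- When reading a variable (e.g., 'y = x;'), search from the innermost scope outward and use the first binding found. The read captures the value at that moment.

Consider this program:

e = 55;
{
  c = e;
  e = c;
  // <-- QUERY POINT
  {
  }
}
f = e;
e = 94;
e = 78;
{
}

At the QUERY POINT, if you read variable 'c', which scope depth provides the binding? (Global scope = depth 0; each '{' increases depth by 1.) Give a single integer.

Answer: 1

Derivation:
Step 1: declare e=55 at depth 0
Step 2: enter scope (depth=1)
Step 3: declare c=(read e)=55 at depth 1
Step 4: declare e=(read c)=55 at depth 1
Visible at query point: c=55 e=55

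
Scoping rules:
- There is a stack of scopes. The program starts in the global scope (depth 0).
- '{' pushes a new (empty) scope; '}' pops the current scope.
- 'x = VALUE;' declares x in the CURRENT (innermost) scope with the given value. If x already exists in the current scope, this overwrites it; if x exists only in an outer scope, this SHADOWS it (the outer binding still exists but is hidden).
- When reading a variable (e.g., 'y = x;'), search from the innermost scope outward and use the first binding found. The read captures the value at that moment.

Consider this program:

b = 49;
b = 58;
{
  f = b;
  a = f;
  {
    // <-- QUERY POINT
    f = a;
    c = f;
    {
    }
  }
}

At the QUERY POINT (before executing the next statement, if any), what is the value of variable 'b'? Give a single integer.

Step 1: declare b=49 at depth 0
Step 2: declare b=58 at depth 0
Step 3: enter scope (depth=1)
Step 4: declare f=(read b)=58 at depth 1
Step 5: declare a=(read f)=58 at depth 1
Step 6: enter scope (depth=2)
Visible at query point: a=58 b=58 f=58

Answer: 58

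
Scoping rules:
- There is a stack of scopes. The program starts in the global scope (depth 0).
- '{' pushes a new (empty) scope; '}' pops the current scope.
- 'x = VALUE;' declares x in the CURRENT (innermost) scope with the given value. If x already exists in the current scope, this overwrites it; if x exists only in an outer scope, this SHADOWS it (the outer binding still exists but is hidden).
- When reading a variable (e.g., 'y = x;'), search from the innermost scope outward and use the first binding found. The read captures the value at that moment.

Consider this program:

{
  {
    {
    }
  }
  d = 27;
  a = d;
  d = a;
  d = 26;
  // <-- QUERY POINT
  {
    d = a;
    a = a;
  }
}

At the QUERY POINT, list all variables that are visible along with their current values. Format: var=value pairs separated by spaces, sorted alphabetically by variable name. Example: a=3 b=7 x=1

Step 1: enter scope (depth=1)
Step 2: enter scope (depth=2)
Step 3: enter scope (depth=3)
Step 4: exit scope (depth=2)
Step 5: exit scope (depth=1)
Step 6: declare d=27 at depth 1
Step 7: declare a=(read d)=27 at depth 1
Step 8: declare d=(read a)=27 at depth 1
Step 9: declare d=26 at depth 1
Visible at query point: a=27 d=26

Answer: a=27 d=26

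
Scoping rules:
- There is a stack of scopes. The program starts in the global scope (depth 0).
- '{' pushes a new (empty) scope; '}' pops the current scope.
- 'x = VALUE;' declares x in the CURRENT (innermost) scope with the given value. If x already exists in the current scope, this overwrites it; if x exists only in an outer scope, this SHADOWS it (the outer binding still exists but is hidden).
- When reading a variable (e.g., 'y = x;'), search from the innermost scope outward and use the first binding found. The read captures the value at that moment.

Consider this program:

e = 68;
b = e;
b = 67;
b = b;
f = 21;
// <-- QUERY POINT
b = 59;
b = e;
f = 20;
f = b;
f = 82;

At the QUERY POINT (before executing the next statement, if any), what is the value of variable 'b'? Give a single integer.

Step 1: declare e=68 at depth 0
Step 2: declare b=(read e)=68 at depth 0
Step 3: declare b=67 at depth 0
Step 4: declare b=(read b)=67 at depth 0
Step 5: declare f=21 at depth 0
Visible at query point: b=67 e=68 f=21

Answer: 67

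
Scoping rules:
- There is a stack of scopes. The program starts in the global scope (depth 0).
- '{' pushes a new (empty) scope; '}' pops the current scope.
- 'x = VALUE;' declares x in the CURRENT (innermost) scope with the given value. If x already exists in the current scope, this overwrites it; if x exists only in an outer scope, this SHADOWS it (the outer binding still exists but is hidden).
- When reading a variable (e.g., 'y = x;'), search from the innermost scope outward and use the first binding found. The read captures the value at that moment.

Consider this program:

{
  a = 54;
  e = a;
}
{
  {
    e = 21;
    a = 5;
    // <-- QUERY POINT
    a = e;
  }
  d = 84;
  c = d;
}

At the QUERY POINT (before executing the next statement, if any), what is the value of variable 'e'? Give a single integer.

Answer: 21

Derivation:
Step 1: enter scope (depth=1)
Step 2: declare a=54 at depth 1
Step 3: declare e=(read a)=54 at depth 1
Step 4: exit scope (depth=0)
Step 5: enter scope (depth=1)
Step 6: enter scope (depth=2)
Step 7: declare e=21 at depth 2
Step 8: declare a=5 at depth 2
Visible at query point: a=5 e=21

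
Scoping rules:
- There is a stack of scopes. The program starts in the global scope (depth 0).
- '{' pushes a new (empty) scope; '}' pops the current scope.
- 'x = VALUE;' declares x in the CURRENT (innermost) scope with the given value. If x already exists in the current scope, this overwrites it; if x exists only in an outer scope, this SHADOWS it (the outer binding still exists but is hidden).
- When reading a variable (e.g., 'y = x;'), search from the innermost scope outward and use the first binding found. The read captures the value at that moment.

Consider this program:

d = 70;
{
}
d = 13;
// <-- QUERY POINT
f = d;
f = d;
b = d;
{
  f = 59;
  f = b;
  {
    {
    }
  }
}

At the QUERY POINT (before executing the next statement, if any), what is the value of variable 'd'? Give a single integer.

Answer: 13

Derivation:
Step 1: declare d=70 at depth 0
Step 2: enter scope (depth=1)
Step 3: exit scope (depth=0)
Step 4: declare d=13 at depth 0
Visible at query point: d=13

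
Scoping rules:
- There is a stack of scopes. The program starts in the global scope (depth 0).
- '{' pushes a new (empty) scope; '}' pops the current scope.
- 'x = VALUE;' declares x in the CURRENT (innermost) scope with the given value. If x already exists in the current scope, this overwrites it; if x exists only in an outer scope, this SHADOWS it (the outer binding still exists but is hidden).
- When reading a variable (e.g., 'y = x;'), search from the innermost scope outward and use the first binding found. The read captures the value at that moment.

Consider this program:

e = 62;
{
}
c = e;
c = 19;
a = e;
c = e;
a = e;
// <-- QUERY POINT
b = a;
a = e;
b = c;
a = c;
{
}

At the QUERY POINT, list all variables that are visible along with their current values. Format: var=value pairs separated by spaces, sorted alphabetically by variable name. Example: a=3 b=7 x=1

Step 1: declare e=62 at depth 0
Step 2: enter scope (depth=1)
Step 3: exit scope (depth=0)
Step 4: declare c=(read e)=62 at depth 0
Step 5: declare c=19 at depth 0
Step 6: declare a=(read e)=62 at depth 0
Step 7: declare c=(read e)=62 at depth 0
Step 8: declare a=(read e)=62 at depth 0
Visible at query point: a=62 c=62 e=62

Answer: a=62 c=62 e=62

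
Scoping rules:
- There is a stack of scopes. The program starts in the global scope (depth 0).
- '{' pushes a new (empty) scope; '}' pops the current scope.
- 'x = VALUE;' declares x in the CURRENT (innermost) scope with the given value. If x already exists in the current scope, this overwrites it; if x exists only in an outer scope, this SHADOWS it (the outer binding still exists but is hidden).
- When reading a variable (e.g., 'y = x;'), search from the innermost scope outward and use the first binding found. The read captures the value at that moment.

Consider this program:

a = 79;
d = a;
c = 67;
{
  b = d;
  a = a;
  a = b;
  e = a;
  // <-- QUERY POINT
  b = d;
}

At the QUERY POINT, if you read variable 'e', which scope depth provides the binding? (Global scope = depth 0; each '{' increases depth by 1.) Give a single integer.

Answer: 1

Derivation:
Step 1: declare a=79 at depth 0
Step 2: declare d=(read a)=79 at depth 0
Step 3: declare c=67 at depth 0
Step 4: enter scope (depth=1)
Step 5: declare b=(read d)=79 at depth 1
Step 6: declare a=(read a)=79 at depth 1
Step 7: declare a=(read b)=79 at depth 1
Step 8: declare e=(read a)=79 at depth 1
Visible at query point: a=79 b=79 c=67 d=79 e=79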